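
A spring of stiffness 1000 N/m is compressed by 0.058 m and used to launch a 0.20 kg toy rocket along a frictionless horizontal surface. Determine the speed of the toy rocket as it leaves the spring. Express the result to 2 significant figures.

Conservation of energy: ½kx² = ½mv²
v = x√(k/m) = 0.058 × √(1000/0.20) = 4.101 m/s

v = 4.1 m/s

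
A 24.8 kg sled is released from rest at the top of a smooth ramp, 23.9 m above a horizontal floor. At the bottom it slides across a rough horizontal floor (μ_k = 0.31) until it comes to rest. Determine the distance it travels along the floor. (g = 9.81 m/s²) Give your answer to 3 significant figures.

Applying the work–energy principle:
At rest all PE has been dissipated by friction: mgh = μ_k m g d
d = h/μ_k = 23.9/0.31 = 77.10 m

d = 77.1 m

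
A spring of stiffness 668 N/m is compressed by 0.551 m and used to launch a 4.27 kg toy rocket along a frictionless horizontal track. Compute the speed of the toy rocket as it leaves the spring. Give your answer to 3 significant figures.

v = 6.89 m/s

The toy rocket leaves the spring when the spring is at natural length, so ½kx² = ½mv²
v = x√(k/m) = 0.551 × √(668/4.27) = 6.892 m/s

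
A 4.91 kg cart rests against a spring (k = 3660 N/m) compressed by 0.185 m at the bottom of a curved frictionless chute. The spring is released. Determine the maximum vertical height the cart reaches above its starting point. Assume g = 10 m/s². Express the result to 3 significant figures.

Energy conservation from release to the highest point: ½kx² = mgh
h = kx²/(2mg) = (3660)(0.185)²/(2 × 4.91 × 10) = 1.276 m

h = 1.28 m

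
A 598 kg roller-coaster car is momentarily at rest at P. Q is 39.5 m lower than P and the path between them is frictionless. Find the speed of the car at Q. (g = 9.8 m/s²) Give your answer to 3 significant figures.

Mechanical energy is conserved (no friction): mgh = ½mv²
v = √(2gh) = √(2 × 9.8 × 39.5) = √774.20 = 27.82 m/s

v = 27.8 m/s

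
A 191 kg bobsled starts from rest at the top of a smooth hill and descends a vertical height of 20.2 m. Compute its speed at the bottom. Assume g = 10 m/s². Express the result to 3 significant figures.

v = 20.1 m/s

Equating total energy at the two states: mgh = ½mv²
v = √(2gh) = √(2 × 10 × 20.2) = √404.00 = 20.10 m/s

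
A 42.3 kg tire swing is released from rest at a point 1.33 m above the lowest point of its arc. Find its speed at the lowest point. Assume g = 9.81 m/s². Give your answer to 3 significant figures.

Energy conservation between the two points: mgh = ½mv²
v = √(2gh) = √(2 × 9.81 × 1.33) = √26.095 = 5.108 m/s

v = 5.11 m/s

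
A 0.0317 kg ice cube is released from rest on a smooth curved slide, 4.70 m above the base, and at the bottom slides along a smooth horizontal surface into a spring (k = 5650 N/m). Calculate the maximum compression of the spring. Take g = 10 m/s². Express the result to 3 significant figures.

x = 0.0230 m

Gravitational PE at the top equals spring PE at max compression: mgh = ½kx²
x = √(2mgh/k) = √(2 × 0.0317 × 10 × 4.70 / 5650) = 0.02297 m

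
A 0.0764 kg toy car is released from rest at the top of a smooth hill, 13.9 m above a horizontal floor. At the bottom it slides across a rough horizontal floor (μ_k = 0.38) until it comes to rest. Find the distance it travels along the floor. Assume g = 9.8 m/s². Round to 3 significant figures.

Energy bookkeeping (friction removes W_f = μ_k N d):
At rest all PE has been dissipated by friction: mgh = μ_k m g d
d = h/μ_k = 13.9/0.38 = 36.58 m

d = 36.6 m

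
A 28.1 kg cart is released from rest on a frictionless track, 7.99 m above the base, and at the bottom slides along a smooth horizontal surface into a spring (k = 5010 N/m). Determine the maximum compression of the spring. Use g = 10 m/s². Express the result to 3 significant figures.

x = 0.947 m

Gravitational PE at the top equals spring PE at max compression: mgh = ½kx²
x = √(2mgh/k) = √(2 × 28.1 × 10 × 7.99 / 5010) = 0.9467 m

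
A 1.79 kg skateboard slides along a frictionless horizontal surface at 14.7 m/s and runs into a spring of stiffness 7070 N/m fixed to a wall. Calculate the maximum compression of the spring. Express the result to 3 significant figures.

x = 0.234 m

At max compression the skateboard is momentarily at rest: ½mv² = ½kx²
x = v√(m/k) = 14.7 × √(1.79/7070) = 0.2339 m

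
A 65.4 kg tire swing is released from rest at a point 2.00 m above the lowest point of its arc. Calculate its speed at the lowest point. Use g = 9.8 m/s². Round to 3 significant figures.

Equating total energy at the two states: mgh = ½mv²
The mass cancels from both sides.
v = √(2gh) = √(2 × 9.8 × 2.00) = √39.200 = 6.261 m/s

v = 6.26 m/s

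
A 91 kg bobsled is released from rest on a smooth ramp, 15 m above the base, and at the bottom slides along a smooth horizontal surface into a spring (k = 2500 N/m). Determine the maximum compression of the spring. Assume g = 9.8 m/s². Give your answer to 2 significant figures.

x = 3.3 m

Energy conservation (no friction) from release to max compression: mgh = ½kx²
x = √(2mgh/k) = √(2 × 91 × 9.8 × 15 / 2500) = 3.271 m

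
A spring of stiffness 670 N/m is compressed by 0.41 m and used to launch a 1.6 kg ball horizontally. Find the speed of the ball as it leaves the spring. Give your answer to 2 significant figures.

The ball leaves the spring when the spring is at natural length, so ½kx² = ½mv²
v = x√(k/m) = 0.41 × √(670/1.6) = 8.390 m/s

v = 8.4 m/s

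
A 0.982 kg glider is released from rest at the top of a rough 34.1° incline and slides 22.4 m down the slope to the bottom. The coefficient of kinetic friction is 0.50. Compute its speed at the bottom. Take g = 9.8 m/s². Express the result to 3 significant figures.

Work–energy: mg(L sinθ) − μ_k(mg cosθ)L = ½mv²
mgh = mgL sinθ = (0.982)(9.8)(22.4)sin34.1° = 120.86 J
W_f = μ_k mg cosθ · L = (0.50)(0.982)(9.8)cos34.1°·22.4 = 89.25 J
½mv² = 120.86 − 89.25 = 31.604 J
v = √(2 × 31.604/0.982) = 8.023 m/s

v = 8.02 m/s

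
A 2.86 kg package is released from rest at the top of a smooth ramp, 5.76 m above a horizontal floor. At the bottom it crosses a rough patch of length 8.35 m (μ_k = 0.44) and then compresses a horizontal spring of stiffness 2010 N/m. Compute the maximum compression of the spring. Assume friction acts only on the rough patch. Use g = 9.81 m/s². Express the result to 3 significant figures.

Initial energy: E₁ = mgh = (2.86)(9.81)(5.76) = 161.61 J
Friction removes W_f = μ_k mg d = (0.44)(2.86)(9.81)(8.35) = 103.1 J
Energy reaching the spring: E = 161.61 − 103.1 = 58.526 J
At max compression ½kx² = E ⇒ x = √(2E/k) = √(2 × 58.526/2010) = 0.2413 m

x = 0.241 m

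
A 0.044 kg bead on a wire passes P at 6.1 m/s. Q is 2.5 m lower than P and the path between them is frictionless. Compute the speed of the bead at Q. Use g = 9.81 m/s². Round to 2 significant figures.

v = 9.3 m/s

Energy conservation between the two points: ½mv₀² + mgh = ½mv²
v² = v₀² + 2gh = (6.1)² + 2(9.81)(2.5) = 86.260
v = √86.260 = 9.288 m/s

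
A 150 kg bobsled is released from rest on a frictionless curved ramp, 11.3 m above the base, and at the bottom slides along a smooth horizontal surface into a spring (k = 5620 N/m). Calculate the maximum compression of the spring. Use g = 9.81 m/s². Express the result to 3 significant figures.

Energy conservation (no friction) from release to max compression: mgh = ½kx²
x = √(2mgh/k) = √(2 × 150 × 9.81 × 11.3 / 5620) = 2.433 m

x = 2.43 m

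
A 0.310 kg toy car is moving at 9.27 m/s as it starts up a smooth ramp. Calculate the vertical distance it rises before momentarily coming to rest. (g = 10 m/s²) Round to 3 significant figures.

h = 4.30 m

By energy conservation, ½mv² = mgh
h = v²/(2g) = 9.27²/(2 × 10) = 4.297 m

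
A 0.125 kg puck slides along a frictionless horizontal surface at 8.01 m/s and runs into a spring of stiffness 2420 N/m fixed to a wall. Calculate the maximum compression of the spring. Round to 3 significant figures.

All KE is stored as spring PE at maximum compression: ½mv² = ½kx²
x = v√(m/k) = 8.01 × √(0.125/2420) = 0.05757 m

x = 0.0576 m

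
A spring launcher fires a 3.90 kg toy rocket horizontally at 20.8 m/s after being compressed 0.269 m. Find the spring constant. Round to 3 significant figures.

Energy stored in the spring equals the launch KE: ½kx² = ½mv²
k = mv²/x² = (3.90)(20.8)²/(0.269)² = 23318 N/m

k = 23300 N/m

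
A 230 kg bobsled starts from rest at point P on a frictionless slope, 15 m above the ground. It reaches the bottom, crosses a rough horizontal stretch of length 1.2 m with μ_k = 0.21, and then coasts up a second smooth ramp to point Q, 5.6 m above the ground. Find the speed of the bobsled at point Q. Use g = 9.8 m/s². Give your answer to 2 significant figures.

Energy at P: mgh₁ = (230)(9.8)(15) = 33810 J
Friction loss: W_f = μ_k mg d = 568.0 J
At Q: ½mv² + mgh₂ = mgh₁ − W_f
½mv² = 33810 − 568.0 − 12622 = 20620 J
v = √(2 × 20620/230) = 13.39 m/s

v = 13 m/s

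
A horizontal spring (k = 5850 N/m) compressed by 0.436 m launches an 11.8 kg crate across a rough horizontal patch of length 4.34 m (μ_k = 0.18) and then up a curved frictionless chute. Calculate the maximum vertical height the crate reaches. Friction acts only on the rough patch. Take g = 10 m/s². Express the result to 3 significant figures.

h = 3.93 m

Spring energy: E₀ = ½kx² = ½(5850)(0.436)² = 556.03 J
Friction: W_f = μ_k mg d = (0.18)(11.8)(10)(4.34) = 92.18 J
Energy at base of ramp: E = 556.03 − 92.18 = 463.85 J
At max height all remaining energy is PE: mgh = E ⇒ h = E/(mg) = 463.85/(11.8 × 10) = 3.931 m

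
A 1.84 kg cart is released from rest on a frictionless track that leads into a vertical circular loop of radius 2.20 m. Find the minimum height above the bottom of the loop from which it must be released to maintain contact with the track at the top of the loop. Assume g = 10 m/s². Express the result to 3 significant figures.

h = 5.50 m

At the top, for minimum speed gravity alone supplies the centripetal force: mg = mv_top²/r ⇒ v_top² = gr = 22.00 m²/s²
Energy conservation from release height h to the top (height 2r): mgh = ½mv_top² + mg(2r)
h = v_top²/(2g) + 2r = r/2 + 2r = 5r/2 = 5.500 m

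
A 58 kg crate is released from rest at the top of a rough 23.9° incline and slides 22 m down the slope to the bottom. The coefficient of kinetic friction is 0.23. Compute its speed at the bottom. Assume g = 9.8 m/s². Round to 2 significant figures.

v = 9.2 m/s

Energy: mgh = ½mv² + W_f, with h = L sinθ and W_f = μ_k (mg cosθ) L
mgh = mgL sinθ = (58)(9.8)(22)sin23.9° = 5066.2 J
W_f = μ_k mg cosθ · L = (0.23)(58)(9.8)cos23.9°·22 = 2629 J
½mv² = 5066.2 − 2629 = 2436.7 J
v = √(2 × 2436.7/58) = 9.167 m/s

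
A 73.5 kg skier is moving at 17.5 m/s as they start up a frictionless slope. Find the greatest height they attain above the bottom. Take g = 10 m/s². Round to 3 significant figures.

h = 15.3 m

By energy conservation, ½mv² = mgh
h = v²/(2g) = 17.5²/(2 × 10) = 15.31 m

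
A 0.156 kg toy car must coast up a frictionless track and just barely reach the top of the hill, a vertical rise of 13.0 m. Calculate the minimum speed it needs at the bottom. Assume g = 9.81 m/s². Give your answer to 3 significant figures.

At the top it is momentarily at rest, so all KE converts to PE: ½mv² = mgh
v = √(2gh) = √(2 × 9.81 × 13.0) = 15.97 m/s

v = 16.0 m/s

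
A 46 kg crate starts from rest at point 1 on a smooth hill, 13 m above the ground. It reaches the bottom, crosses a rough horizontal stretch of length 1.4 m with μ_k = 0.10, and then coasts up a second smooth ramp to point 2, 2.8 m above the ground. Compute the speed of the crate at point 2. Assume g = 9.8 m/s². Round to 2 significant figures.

Energy at 1: mgh₁ = (46)(9.8)(13) = 5860.4 J
Friction loss: W_f = μ_k mg d = 63.11 J
At 2: ½mv² + mgh₂ = mgh₁ − W_f
½mv² = 5860.4 − 63.11 − 1262.2 = 4535.0 J
v = √(2 × 4535.0/46) = 14.04 m/s

v = 14 m/s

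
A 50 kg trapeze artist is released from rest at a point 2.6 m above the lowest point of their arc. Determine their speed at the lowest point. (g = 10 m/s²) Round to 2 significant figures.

Energy conservation between the two points: mgh = ½mv²
v = √(2gh) = √(2 × 10 × 2.6) = √52.000 = 7.211 m/s

v = 7.2 m/s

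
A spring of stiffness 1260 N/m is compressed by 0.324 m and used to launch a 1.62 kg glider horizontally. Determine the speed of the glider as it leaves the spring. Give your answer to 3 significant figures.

v = 9.04 m/s

The glider leaves the spring when the spring is at natural length, so ½kx² = ½mv²
v = x√(k/m) = 0.324 × √(1260/1.62) = 9.036 m/s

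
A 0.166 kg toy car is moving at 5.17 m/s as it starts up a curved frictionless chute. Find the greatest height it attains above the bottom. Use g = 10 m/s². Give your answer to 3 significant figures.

Setting KE at the bottom equal to PE gained: ½mv² = mgh
h = v²/(2g) = 5.17²/(2 × 10) = 1.336 m

h = 1.34 m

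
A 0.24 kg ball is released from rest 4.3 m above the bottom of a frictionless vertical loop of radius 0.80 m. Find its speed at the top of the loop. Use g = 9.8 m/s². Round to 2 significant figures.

v = 7.3 m/s

Energy conservation: mgh = ½mv_top² + mg(2r)
v_top² = 2g(h − 2r) = 2(9.8)(4.3 − 1.600) = 52.92
v_top = 7.275 m/s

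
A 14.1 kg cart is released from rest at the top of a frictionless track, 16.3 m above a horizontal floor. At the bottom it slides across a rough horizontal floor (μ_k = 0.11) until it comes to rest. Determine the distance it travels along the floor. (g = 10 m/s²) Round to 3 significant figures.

Energy bookkeeping (friction removes W_f = μ_k N d):
At rest all PE has been dissipated by friction: mgh = μ_k m g d
d = h/μ_k = 16.3/0.11 = 148.2 m

d = 148 m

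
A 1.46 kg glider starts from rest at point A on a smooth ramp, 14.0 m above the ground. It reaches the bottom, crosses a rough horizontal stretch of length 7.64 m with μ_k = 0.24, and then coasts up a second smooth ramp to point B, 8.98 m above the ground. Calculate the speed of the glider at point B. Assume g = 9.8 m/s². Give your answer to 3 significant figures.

Energy at A: mgh₁ = (1.46)(9.8)(14.0) = 200.31 J
Friction loss: W_f = μ_k mg d = 26.24 J
At B: ½mv² + mgh₂ = mgh₁ − W_f
½mv² = 200.31 − 26.24 − 128.49 = 45.591 J
v = √(2 × 45.591/1.46) = 7.903 m/s

v = 7.90 m/s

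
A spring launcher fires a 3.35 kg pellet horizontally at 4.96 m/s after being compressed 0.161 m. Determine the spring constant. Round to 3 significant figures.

k = 3180 N/m

½kx² = ½mv²
k = mv²/x² = (3.35)(4.96)²/(0.161)² = 3179 N/m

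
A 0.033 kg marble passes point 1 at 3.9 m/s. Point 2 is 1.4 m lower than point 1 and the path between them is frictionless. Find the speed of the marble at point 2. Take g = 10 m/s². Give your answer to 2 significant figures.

v = 6.6 m/s

Energy conservation between the two points: ½mv₀² + mgh = ½mv²
The mass cancels from both sides.
v² = v₀² + 2gh = (3.9)² + 2(10)(1.4) = 43.210
v = √43.210 = 6.573 m/s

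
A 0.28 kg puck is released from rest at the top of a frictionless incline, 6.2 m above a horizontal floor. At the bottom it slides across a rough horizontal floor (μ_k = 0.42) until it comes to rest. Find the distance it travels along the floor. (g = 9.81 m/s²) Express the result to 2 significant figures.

d = 15 m

Energy at the top = energy at the end + work done against friction:
At rest all PE has been dissipated by friction: mgh = μ_k m g d
d = h/μ_k = 6.2/0.42 = 14.76 m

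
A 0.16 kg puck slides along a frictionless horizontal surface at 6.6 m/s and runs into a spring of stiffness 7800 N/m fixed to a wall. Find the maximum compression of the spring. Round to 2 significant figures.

x = 0.030 m

All KE is stored as spring PE at maximum compression: ½mv² = ½kx²
x = v√(m/k) = 6.6 × √(0.16/7800) = 0.02989 m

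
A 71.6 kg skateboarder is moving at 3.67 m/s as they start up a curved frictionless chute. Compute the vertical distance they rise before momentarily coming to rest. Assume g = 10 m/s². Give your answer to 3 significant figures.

h = 0.673 m

Setting KE at the bottom equal to PE gained: ½mv² = mgh
h = v²/(2g) = 3.67²/(2 × 10) = 0.6734 m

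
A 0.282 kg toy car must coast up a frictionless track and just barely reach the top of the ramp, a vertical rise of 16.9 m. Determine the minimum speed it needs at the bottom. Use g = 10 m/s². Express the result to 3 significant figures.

v = 18.4 m/s

At the top it is momentarily at rest, so all KE converts to PE: ½mv² = mgh
v = √(2gh) = √(2 × 10 × 16.9) = 18.38 m/s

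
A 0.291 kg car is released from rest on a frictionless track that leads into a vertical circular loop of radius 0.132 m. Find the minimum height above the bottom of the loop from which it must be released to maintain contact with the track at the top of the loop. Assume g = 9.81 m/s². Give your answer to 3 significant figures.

h = 0.330 m

At the top, for minimum speed gravity alone supplies the centripetal force: mg = mv_top²/r ⇒ v_top² = gr = 1.295 m²/s²
Energy conservation from release height h to the top (height 2r): mgh = ½mv_top² + mg(2r)
h = v_top²/(2g) + 2r = r/2 + 2r = 5r/2 = 0.3300 m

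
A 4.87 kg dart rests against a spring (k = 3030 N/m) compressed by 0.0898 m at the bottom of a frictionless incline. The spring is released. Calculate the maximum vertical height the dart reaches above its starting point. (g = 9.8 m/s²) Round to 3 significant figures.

h = 0.256 m

Energy conservation from release to the highest point: ½kx² = mgh
h = kx²/(2mg) = (3030)(0.0898)²/(2 × 4.87 × 9.8) = 0.2560 m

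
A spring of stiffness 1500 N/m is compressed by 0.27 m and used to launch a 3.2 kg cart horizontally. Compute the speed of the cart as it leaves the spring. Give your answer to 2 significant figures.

The cart leaves the spring when the spring is at natural length, so ½kx² = ½mv²
v = x√(k/m) = 0.27 × √(1500/3.2) = 5.846 m/s

v = 5.8 m/s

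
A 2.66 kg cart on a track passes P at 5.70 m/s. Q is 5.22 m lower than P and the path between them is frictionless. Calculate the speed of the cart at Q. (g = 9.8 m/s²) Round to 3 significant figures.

Energy conservation between the two points: ½mv₀² + mgh = ½mv²
v² = v₀² + 2gh = (5.70)² + 2(9.8)(5.22) = 134.80
v = √134.80 = 11.61 m/s

v = 11.6 m/s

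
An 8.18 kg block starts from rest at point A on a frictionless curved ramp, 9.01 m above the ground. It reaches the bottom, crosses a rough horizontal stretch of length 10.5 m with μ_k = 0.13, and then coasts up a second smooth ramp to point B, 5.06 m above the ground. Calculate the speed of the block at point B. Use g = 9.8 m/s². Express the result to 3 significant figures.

v = 7.12 m/s

Energy at A: mgh₁ = (8.18)(9.8)(9.01) = 722.28 J
Friction loss: W_f = μ_k mg d = 109.4 J
At B: ½mv² + mgh₂ = mgh₁ − W_f
½mv² = 722.28 − 109.4 − 405.63 = 207.22 J
v = √(2 × 207.22/8.18) = 7.118 m/s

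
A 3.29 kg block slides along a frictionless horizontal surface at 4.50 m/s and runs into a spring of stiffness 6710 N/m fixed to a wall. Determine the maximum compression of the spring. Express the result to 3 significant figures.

x = 0.0996 m

All KE is stored as spring PE at maximum compression: ½mv² = ½kx²
x = v√(m/k) = 4.50 × √(3.29/6710) = 0.09964 m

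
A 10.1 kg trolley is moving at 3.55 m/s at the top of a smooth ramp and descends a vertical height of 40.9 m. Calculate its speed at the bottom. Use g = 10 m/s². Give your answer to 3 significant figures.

Mechanical energy is conserved (no friction): ½mv₀² + mgh = ½mv²
The mass cancels from both sides.
v² = v₀² + 2gh = (3.55)² + 2(10)(40.9) = 830.60
v = √830.60 = 28.82 m/s

v = 28.8 m/s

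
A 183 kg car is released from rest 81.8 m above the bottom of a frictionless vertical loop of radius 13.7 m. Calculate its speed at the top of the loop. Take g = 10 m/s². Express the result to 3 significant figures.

v = 33.0 m/s

Energy conservation: mgh = ½mv_top² + mg(2r)
v_top² = 2g(h − 2r) = 2(10)(81.8 − 27.40) = 1088
v_top = 32.98 m/s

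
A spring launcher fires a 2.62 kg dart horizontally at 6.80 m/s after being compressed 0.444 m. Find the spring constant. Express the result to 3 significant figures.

Energy stored in the spring equals the launch KE: ½kx² = ½mv²
k = mv²/x² = (2.62)(6.80)²/(0.444)² = 614.5 N/m

k = 615 N/m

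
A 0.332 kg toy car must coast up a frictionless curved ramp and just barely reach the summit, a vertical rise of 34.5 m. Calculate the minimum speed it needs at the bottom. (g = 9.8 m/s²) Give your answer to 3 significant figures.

v = 26.0 m/s

At the top it is momentarily at rest, so all KE converts to PE: ½mv² = mgh
v = √(2gh) = √(2 × 9.8 × 34.5) = 26.00 m/s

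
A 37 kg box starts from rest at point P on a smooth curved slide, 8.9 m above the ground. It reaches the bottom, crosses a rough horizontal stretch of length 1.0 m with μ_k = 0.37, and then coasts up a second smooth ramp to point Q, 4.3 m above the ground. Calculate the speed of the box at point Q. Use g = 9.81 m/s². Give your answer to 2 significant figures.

v = 9.1 m/s

Energy at P: mgh₁ = (37)(9.81)(8.9) = 3230.4 J
Friction loss: W_f = μ_k mg d = 134.3 J
At Q: ½mv² + mgh₂ = mgh₁ − W_f
½mv² = 3230.4 − 134.3 − 1560.8 = 1535.4 J
v = √(2 × 1535.4/37) = 9.110 m/s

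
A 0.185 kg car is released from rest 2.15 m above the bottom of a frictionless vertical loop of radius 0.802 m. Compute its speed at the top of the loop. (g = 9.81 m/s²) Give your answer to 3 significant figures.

v = 3.27 m/s

Energy conservation: mgh = ½mv_top² + mg(2r)
v_top² = 2g(h − 2r) = 2(9.81)(2.15 − 1.604) = 10.71
v_top = 3.273 m/s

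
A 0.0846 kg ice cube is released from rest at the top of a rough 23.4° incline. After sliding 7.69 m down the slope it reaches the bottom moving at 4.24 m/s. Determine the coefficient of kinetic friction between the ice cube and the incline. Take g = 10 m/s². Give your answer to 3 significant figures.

The energy dissipated by friction is the PE lost minus the KE gained:
mgL sinθ = 2.5837 J; ½mv² = 0.76045 J
W_f = 2.5837 − 0.76045 = 1.823 J
μ_k = W_f/(mg cosθ · L) = 1.823/(0.7764 × 7.69) = 0.3054

μ_k = 0.305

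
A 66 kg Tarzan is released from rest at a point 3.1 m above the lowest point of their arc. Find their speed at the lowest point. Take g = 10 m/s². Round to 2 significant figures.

By conservation of mechanical energy, mgh = ½mv²
v = √(2gh) = √(2 × 10 × 3.1) = √62.000 = 7.874 m/s

v = 7.9 m/s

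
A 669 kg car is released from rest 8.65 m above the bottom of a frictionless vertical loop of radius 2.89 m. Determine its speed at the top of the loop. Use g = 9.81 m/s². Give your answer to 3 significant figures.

v = 7.50 m/s

Energy conservation: mgh = ½mv_top² + mg(2r)
v_top² = 2g(h − 2r) = 2(9.81)(8.65 − 5.780) = 56.31
v_top = 7.504 m/s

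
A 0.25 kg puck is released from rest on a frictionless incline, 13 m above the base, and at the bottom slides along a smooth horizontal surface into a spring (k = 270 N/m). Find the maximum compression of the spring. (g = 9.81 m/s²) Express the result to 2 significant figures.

Energy conservation (no friction) from release to max compression: mgh = ½kx²
x = √(2mgh/k) = √(2 × 0.25 × 9.81 × 13 / 270) = 0.4860 m

x = 0.49 m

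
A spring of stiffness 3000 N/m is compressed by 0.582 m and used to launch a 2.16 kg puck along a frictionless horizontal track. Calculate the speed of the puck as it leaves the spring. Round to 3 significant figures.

Spring PE converts entirely to kinetic energy: ½kx² = ½mv²
v = x√(k/m) = 0.582 × √(3000/2.16) = 21.69 m/s

v = 21.7 m/s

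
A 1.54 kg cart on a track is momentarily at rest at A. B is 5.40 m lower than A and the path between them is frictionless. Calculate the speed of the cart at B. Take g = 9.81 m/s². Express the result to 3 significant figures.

Equating total energy at the two states: mgh = ½mv²
v = √(2gh) = √(2 × 9.81 × 5.40) = √105.95 = 10.29 m/s

v = 10.3 m/s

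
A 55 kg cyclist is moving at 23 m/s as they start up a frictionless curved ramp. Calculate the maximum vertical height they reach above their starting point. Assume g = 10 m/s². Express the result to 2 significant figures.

h = 26 m

Setting KE at the bottom equal to PE gained: ½mv² = mgh
h = v²/(2g) = 23²/(2 × 10) = 26.45 m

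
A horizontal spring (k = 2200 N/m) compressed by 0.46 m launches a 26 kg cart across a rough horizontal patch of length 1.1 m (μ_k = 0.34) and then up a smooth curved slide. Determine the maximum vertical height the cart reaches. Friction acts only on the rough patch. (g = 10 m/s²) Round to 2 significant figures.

h = 0.52 m

Spring energy: E₀ = ½kx² = ½(2200)(0.46)² = 232.76 J
Friction: W_f = μ_k mg d = (0.34)(26)(10)(1.1) = 97.24 J
Energy at base of ramp: E = 232.76 − 97.24 = 135.52 J
At max height all remaining energy is PE: mgh = E ⇒ h = E/(mg) = 135.52/(26 × 10) = 0.5212 m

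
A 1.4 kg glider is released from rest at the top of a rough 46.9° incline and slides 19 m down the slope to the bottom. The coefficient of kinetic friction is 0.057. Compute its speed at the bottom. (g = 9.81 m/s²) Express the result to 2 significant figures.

v = 16 m/s

Energy: mgh = ½mv² + W_f, with h = L sinθ and W_f = μ_k (mg cosθ) L
mgh = mgL sinθ = (1.4)(9.81)(19)sin46.9° = 190.53 J
W_f = μ_k mg cosθ · L = (0.057)(1.4)(9.81)cos46.9°·19 = 10.16 J
½mv² = 190.53 − 10.16 = 180.37 J
v = √(2 × 180.37/1.4) = 16.05 m/s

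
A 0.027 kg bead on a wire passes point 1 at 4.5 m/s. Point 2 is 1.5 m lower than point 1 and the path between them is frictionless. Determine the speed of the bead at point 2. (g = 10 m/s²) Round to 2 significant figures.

Energy conservation between the two points: ½mv₀² + mgh = ½mv²
v² = v₀² + 2gh = (4.5)² + 2(10)(1.5) = 50.250
v = √50.250 = 7.089 m/s

v = 7.1 m/s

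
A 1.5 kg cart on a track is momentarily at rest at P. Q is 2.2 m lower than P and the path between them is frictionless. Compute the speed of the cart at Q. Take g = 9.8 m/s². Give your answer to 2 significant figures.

Equating total energy at the two states: mgh = ½mv²
v = √(2gh) = √(2 × 9.8 × 2.2) = √43.120 = 6.567 m/s

v = 6.6 m/s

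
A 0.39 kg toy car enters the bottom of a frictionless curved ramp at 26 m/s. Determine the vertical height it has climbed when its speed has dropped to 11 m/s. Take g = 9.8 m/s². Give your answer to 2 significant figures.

h = 28 m

Conservation of energy: ½mv₁² = ½mv₂² + mgh
h = (v₁² − v₂²)/(2g) = (26² − 11²)/(2 × 9.8) = 28.32 m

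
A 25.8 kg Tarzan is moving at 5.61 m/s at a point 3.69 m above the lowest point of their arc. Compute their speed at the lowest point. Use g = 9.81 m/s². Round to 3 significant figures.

By conservation of mechanical energy, ½mv₀² + mgh = ½mv²
v² = v₀² + 2gh = (5.61)² + 2(9.81)(3.69) = 103.87
v = √103.87 = 10.19 m/s

v = 10.2 m/s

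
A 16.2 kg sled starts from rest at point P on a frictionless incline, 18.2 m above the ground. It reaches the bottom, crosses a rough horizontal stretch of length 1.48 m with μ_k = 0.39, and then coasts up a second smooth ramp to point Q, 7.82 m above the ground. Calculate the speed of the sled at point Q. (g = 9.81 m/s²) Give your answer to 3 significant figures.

Energy at P: mgh₁ = (16.2)(9.81)(18.2) = 2892.4 J
Friction loss: W_f = μ_k mg d = 91.73 J
At Q: ½mv² + mgh₂ = mgh₁ − W_f
½mv² = 2892.4 − 91.73 − 1242.8 = 1557.9 J
v = √(2 × 1557.9/16.2) = 13.87 m/s

v = 13.9 m/s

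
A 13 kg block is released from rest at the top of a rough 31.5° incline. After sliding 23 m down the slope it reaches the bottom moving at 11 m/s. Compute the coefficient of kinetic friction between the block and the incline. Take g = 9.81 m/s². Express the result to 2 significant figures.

The energy dissipated by friction is the PE lost minus the KE gained:
mgL sinθ = 1532.6 J; ½mv² = 786.50 J
W_f = 1532.6 − 786.50 = 746.1 J
μ_k = W_f/(mg cosθ · L) = 746.1/(108.7 × 23) = 0.2983

μ_k = 0.30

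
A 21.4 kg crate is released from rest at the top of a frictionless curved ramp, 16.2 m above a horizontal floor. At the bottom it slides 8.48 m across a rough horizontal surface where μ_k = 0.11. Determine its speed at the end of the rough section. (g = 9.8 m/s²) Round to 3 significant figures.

v = 17.3 m/s

Applying the work–energy principle:
mgh = ½mv² + μ_k m g d
W_f = μ_k mg d = (0.11)(21.4)(9.8)(8.48) = 195.6 J
½mv² = mgh − W_f = 3397.5 − 195.6 = 3201.8 J
v = √(2 × 3201.8/21.4) = 17.30 m/s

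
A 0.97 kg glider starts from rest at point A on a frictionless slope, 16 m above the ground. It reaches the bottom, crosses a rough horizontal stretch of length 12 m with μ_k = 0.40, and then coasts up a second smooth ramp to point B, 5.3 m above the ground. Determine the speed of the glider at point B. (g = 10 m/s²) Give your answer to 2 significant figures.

v = 11 m/s

Energy at A: mgh₁ = (0.97)(10)(16) = 155.20 J
Friction loss: W_f = μ_k mg d = 46.56 J
At B: ½mv² + mgh₂ = mgh₁ − W_f
½mv² = 155.20 − 46.56 − 51.410 = 57.230 J
v = √(2 × 57.230/0.97) = 10.86 m/s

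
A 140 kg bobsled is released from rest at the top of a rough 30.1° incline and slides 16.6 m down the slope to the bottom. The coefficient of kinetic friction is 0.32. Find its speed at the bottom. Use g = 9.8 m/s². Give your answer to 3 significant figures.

Taking the bottom as reference, mgh = ½mv² + μ_k N L with h = L sinθ, N = mg cosθ:
mgh = mgL sinθ = (140)(9.8)(16.6)sin30.1° = 11422 J
W_f = μ_k mg cosθ · L = (0.32)(140)(9.8)cos30.1°·16.6 = 6305 J
½mv² = 11422 − 6305 = 5116.7 J
v = √(2 × 5116.7/140) = 8.550 m/s

v = 8.55 m/s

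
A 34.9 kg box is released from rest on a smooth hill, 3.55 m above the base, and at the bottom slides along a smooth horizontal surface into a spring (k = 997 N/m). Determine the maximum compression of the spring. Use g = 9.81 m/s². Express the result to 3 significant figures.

x = 1.56 m

Energy conservation (no friction) from release to max compression: mgh = ½kx²
x = √(2mgh/k) = √(2 × 34.9 × 9.81 × 3.55 / 997) = 1.561 m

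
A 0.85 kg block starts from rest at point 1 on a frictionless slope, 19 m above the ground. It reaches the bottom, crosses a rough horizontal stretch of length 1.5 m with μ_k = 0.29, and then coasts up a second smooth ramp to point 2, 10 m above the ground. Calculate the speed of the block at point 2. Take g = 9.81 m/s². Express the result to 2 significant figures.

Energy at 1: mgh₁ = (0.85)(9.81)(19) = 158.43 J
Friction loss: W_f = μ_k mg d = 3.627 J
At 2: ½mv² + mgh₂ = mgh₁ − W_f
½mv² = 158.43 − 3.627 − 83.385 = 71.419 J
v = √(2 × 71.419/0.85) = 12.96 m/s

v = 13 m/s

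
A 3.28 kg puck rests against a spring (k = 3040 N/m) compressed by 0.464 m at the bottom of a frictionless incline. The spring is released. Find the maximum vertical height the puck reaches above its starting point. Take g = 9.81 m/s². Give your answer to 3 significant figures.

h = 10.2 m

Energy conservation from release to the highest point: ½kx² = mgh
h = kx²/(2mg) = (3040)(0.464)²/(2 × 3.28 × 9.81) = 10.17 m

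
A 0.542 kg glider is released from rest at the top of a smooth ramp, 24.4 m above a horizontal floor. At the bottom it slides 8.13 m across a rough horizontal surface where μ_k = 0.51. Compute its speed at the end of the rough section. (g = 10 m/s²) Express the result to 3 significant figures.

v = 20.1 m/s

Applying the work–energy principle:
mgh = ½mv² + μ_k m g d
W_f = μ_k mg d = (0.51)(0.542)(10)(8.13) = 22.47 J
½mv² = mgh − W_f = 132.25 − 22.47 = 109.78 J
v = √(2 × 109.78/0.542) = 20.13 m/s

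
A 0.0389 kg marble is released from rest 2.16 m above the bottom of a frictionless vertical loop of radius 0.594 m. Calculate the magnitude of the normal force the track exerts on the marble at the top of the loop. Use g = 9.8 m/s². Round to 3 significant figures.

N = 0.866 N

Energy from release to top (height 2r): mgh = ½mv_top² + mg(2r)
v_top² = 2g(h − 2r) = 2(9.8)(2.16 − 1.188) = 19.051 m²/s²
At the top, both N and weight point toward the centre: N + mg = mv_top²/r
N = m(v_top²/r − g) = 0.0389(19.051/0.594 − 9.8) = 0.8664 N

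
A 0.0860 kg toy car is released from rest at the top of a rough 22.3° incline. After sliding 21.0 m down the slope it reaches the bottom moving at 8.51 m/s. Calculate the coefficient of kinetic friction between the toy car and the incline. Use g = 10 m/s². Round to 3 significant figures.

μ_k = 0.224

The energy dissipated by friction is the PE lost minus the KE gained:
mgL sinθ = 6.8530 J; ½mv² = 3.1141 J
W_f = 6.8530 − 3.1141 = 3.739 J
μ_k = W_f/(mg cosθ · L) = 3.739/(0.7957 × 21.0) = 0.2238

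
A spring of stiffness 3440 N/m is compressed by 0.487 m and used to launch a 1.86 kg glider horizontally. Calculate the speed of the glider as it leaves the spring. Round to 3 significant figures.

The glider leaves the spring when the spring is at natural length, so ½kx² = ½mv²
v = x√(k/m) = 0.487 × √(3440/1.86) = 20.94 m/s

v = 20.9 m/s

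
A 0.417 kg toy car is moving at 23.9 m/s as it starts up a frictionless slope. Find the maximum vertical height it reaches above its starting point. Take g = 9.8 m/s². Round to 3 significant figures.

Setting KE at the bottom equal to PE gained: ½mv² = mgh
h = v²/(2g) = 23.9²/(2 × 9.8) = 29.14 m

h = 29.1 m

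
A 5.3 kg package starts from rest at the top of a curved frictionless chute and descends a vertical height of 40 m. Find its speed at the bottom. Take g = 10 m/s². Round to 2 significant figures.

v = 28 m/s

Mechanical energy is conserved (no friction): mgh = ½mv²
The mass cancels from both sides.
v = √(2gh) = √(2 × 10 × 40) = √800.00 = 28.28 m/s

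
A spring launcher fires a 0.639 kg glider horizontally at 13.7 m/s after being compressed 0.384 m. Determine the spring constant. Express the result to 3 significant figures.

Energy stored in the spring equals the launch KE: ½kx² = ½mv²
k = mv²/x² = (0.639)(13.7)²/(0.384)² = 813.4 N/m

k = 813 N/m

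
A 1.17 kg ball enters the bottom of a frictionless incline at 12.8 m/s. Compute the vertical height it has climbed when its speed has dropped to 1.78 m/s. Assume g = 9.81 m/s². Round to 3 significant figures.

Conservation of energy: ½mv₁² = ½mv₂² + mgh
h = (v₁² − v₂²)/(2g) = (12.8² − 1.78²)/(2 × 9.81) = 8.189 m

h = 8.19 m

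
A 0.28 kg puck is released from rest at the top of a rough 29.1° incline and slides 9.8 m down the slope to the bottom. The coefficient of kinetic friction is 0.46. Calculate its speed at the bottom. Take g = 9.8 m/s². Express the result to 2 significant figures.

Energy: mgh = ½mv² + W_f, with h = L sinθ and W_f = μ_k (mg cosθ) L
mgh = mgL sinθ = (0.28)(9.8)(9.8)sin29.1° = 13.078 J
W_f = μ_k mg cosθ · L = (0.46)(0.28)(9.8)cos29.1°·9.8 = 10.81 J
½mv² = 13.078 − 10.81 = 2.2696 J
v = √(2 × 2.2696/0.28) = 4.026 m/s

v = 4.0 m/s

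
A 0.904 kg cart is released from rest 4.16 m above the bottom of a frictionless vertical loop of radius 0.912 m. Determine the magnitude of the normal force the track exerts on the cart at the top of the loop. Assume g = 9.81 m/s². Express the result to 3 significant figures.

Energy from release to top (height 2r): mgh = ½mv_top² + mg(2r)
v_top² = 2g(h − 2r) = 2(9.81)(4.16 − 1.824) = 45.832 m²/s²
At the top, both N and weight point toward the centre: N + mg = mv_top²/r
N = m(v_top²/r − g) = 0.904(45.832/0.912 − 9.81) = 36.56 N

N = 36.6 N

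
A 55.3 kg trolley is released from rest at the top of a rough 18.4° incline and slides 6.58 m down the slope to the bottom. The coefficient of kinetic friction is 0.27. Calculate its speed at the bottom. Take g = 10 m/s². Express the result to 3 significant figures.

Work–energy: mg(L sinθ) − μ_k(mg cosθ)L = ½mv²
mgh = mgL sinθ = (55.3)(10)(6.58)sin18.4° = 1148.6 J
W_f = μ_k mg cosθ · L = (0.27)(55.3)(10)cos18.4°·6.58 = 932.2 J
½mv² = 1148.6 − 932.2 = 216.33 J
v = √(2 × 216.33/55.3) = 2.797 m/s

v = 2.80 m/s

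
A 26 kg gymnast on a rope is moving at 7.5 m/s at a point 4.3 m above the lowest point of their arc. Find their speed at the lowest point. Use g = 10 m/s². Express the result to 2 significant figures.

v = 12 m/s

By conservation of mechanical energy, ½mv₀² + mgh = ½mv²
v² = v₀² + 2gh = (7.5)² + 2(10)(4.3) = 142.25
v = √142.25 = 11.93 m/s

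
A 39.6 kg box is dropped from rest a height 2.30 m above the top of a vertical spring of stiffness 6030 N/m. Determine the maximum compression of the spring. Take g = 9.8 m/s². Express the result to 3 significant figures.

Let x be the compression. The total drop is H + x, and the box is instantaneously at rest at max compression, so energy conservation gives:
mg(H + x) = ½kx²
½(6030)x² − (39.6)(9.8)x − (39.6)(9.8)(2.30) = 0
3015x² − 388.1x − 892.6 = 0
x = [388.1 + √(150606 + 1.0765e+07)]/(2 × 3015) = 0.6123 m

x = 0.612 m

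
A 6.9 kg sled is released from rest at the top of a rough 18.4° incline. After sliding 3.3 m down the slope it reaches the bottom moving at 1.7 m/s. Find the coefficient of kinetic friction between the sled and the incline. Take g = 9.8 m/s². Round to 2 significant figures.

μ_k = 0.29

The energy dissipated by friction is the PE lost minus the KE gained:
mgL sinθ = 70.436 J; ½mv² = 9.9705 J
W_f = 70.436 − 9.9705 = 60.47 J
μ_k = W_f/(mg cosθ · L) = 60.47/(64.16 × 3.3) = 0.2856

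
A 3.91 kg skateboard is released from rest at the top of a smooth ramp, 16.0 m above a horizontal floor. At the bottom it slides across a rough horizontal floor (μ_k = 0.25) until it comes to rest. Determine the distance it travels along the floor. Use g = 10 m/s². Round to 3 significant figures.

d = 64.0 m

Energy at the top = energy at the end + work done against friction:
At rest all PE has been dissipated by friction: mgh = μ_k m g d
d = h/μ_k = 16.0/0.25 = 64.00 m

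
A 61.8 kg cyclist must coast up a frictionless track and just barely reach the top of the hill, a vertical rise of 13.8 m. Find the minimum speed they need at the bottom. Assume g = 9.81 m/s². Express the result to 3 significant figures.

At the top they are momentarily at rest, so all KE converts to PE: ½mv² = mgh
v = √(2gh) = √(2 × 9.81 × 13.8) = 16.45 m/s

v = 16.5 m/s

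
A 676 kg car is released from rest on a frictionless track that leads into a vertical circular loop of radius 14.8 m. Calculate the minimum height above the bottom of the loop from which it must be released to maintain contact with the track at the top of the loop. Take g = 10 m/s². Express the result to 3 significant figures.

h = 37.0 m

At the top, for minimum speed gravity alone supplies the centripetal force: mg = mv_top²/r ⇒ v_top² = gr = 148.0 m²/s²
Energy conservation from release height h to the top (height 2r): mgh = ½mv_top² + mg(2r)
h = v_top²/(2g) + 2r = r/2 + 2r = 5r/2 = 37.00 m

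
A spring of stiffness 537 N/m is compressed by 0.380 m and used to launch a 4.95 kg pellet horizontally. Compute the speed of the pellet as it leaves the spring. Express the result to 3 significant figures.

Conservation of energy: ½kx² = ½mv²
v = x√(k/m) = 0.380 × √(537/4.95) = 3.958 m/s

v = 3.96 m/s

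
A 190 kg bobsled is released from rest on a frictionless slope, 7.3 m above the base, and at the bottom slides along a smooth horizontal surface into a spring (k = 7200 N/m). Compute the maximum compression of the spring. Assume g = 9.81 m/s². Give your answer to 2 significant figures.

x = 1.9 m

At max compression the bobsled is momentarily at rest: mgh = ½kx²
x = √(2mgh/k) = √(2 × 190 × 9.81 × 7.3 / 7200) = 1.944 m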